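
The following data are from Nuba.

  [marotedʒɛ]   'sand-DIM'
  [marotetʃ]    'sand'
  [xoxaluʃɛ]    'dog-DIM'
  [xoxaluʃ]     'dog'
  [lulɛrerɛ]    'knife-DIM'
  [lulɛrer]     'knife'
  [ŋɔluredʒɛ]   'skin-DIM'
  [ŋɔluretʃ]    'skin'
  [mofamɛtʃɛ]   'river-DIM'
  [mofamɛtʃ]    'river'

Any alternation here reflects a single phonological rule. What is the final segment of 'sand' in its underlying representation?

/dʒ/

The root 'sand' surfaces as [marotedʒɛ] and [marotetʃ], with a stem-final [dʒ] ~ [tʃ] alternation.
If /tʃ/ were underlying and a rule turned it into [dʒ] before the DIM suffix, 'river' would also alternate; but it has [tʃ] in both [mofamɛtʃɛ] and [mofamɛtʃ].
The alternation reflects word-final obstruent devoicing: voiced obstruents become voiceless word-finally. /dʒ/ is underlying.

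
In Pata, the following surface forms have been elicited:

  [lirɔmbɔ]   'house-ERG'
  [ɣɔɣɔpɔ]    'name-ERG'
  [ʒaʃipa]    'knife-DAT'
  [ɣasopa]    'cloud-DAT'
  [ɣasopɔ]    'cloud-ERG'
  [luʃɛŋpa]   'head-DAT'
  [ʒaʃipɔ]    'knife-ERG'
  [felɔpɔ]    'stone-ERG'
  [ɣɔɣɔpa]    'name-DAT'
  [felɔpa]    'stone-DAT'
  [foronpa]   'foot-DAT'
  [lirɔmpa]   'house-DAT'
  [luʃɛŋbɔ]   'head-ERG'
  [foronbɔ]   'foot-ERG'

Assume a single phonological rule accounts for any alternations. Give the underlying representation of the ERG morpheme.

The ERG morpheme has two allomorphs, [-bɔ] and [-pɔ].
By contrast the DAT suffix keeps its initial [p] throughout — that segment must be underlying.
So the underlying form is /-bɔ/, and voiced stops become voiceless after a vowel.

/-bɔ/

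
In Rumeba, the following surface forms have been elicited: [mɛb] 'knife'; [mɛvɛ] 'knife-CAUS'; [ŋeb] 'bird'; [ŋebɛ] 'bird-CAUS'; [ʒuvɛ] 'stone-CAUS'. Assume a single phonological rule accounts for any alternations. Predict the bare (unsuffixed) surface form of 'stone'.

[ʒub]

The root 'knife' surfaces as [mɛb] and [mɛvɛ], with a stem-final [b] ~ [v] alternation.
The stem 'bird' ([ŋeb], [ŋebɛ]) shows [b] unchanged in both environments, so [b] cannot be basic with [v] derived before the CAUS suffix.
So /v/ is underlying, and a rule of word-final hardening — voiced fricatives become stops word-finally — gives [b].
The one attested form of 'stone', [ʒuvɛ], shows underlying /ʒuv/. Applying the same rule word-finally gives [ʒub].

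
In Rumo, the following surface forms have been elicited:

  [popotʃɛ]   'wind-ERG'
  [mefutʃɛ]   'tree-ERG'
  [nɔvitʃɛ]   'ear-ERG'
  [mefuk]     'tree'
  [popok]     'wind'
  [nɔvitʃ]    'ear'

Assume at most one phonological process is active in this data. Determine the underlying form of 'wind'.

/popok/

The root 'wind' surfaces as [popotʃɛ] and [popok], with a stem-final [tʃ] ~ [k] alternation.
If /tʃ/ were underlying and a rule turned it into [k] in isolation, 'ear' would also alternate; but it has [tʃ] in both [nɔvitʃɛ] and [nɔvitʃ].
Therefore /k/ is basic and [tʃ] is derived by palatalization before a front vowel (/k/ becomes palato-alveolar [tʃ] before a front vowel).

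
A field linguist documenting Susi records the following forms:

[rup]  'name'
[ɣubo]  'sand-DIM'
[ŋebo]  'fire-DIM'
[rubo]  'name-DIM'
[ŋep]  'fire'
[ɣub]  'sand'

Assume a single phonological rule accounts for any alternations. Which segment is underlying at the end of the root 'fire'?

The root 'fire' surfaces as [ŋep] and [ŋebo], with a stem-final [p] ~ [b] alternation.
The stem 'sand' ([ɣub], [ɣubo]) shows [b] unchanged in both environments, so [b] cannot be basic with [p] derived in isolation.
The underlying segment must be /p/; voiceless stops become voiced between vowels, yielding [b] there.

/p/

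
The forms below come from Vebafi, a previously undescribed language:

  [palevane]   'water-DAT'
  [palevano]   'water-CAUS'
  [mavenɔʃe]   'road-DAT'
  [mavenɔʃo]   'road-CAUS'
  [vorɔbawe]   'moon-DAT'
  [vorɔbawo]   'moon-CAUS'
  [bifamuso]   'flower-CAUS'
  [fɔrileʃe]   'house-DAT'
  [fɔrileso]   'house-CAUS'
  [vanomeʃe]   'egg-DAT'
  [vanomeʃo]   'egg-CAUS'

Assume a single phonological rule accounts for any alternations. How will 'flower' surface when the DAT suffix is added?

In [fɔrileʃe] and [fɔrileso] the final segment of 'house' alternates: [ʃ] ~ [s].
Compare 'road', with invariant [ʃ] in [mavenɔʃe] and [mavenɔʃo]: an analysis with underlying /ʃ/ and a rule producing [s] before the CAUS suffix would wrongly predict alternation here too.
So /s/ is underlying, and a rule of palatalization before a front vowel — /s/ becomes palato-alveolar [ʃ] before a front vowel — gives [ʃ].
From [bifamuso] the stem 'flower' is /bifamus/; before a front vowel this yields [bifamuʃe].

[bifamuʃe]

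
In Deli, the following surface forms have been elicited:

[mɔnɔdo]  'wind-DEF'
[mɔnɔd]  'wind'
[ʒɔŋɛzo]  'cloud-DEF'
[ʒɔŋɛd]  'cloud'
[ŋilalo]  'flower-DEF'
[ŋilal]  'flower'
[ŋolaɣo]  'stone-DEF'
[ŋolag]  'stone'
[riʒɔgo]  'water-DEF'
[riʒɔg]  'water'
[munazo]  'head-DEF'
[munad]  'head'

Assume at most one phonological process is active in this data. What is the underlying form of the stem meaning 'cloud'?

/ʒɔŋɛz/

The root 'cloud' surfaces as [ʒɔŋɛzo] and [ʒɔŋɛd], with a stem-final [z] ~ [d] alternation.
But 'wind' keeps [d] in both environments ([mɔnɔdo], [mɔnɔd]), so there is no rule changing /d/ to [z] before the DEF suffix.
So /z/ is underlying, and a rule of word-final hardening — voiced fricatives become stops word-finally — gives [d].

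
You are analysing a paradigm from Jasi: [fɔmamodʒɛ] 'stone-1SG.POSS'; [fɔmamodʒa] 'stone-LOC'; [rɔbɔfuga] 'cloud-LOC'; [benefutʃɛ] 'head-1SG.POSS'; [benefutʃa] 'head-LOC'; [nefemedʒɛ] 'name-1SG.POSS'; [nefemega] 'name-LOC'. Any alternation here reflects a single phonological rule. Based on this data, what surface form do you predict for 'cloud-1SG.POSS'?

[rɔbɔfudʒɛ]

'name' shows [dʒ] ~ [g] at the end of the stem ([nefemedʒɛ] vs [nefemega]).
But 'stone' keeps [dʒ] in both environments ([fɔmamodʒɛ], [fɔmamodʒa]), so there is no rule changing /dʒ/ to [g] before the LOC suffix.
So /g/ is underlying, and a rule of palatalization before a front vowel — /g/ becomes palato-alveolar [dʒ] before a front vowel — gives [dʒ].
From [rɔbɔfuga] the stem 'cloud' is /rɔbɔfug/; before a front vowel this yields [rɔbɔfudʒɛ].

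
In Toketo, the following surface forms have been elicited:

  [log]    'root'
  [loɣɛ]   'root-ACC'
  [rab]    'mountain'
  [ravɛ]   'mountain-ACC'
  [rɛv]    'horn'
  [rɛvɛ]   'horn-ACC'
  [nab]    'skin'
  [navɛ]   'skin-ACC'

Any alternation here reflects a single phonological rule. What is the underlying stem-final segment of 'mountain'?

The stem for 'mountain' ends in [b] in [rab] but [v] in [ravɛ].
But 'horn' keeps [v] in both environments ([rɛv], [rɛvɛ]), so there is no rule changing /v/ to [b] in isolation.
The underlying segment must be /b/; voiced stops become fricatives between vowels, yielding [v] there.

/b/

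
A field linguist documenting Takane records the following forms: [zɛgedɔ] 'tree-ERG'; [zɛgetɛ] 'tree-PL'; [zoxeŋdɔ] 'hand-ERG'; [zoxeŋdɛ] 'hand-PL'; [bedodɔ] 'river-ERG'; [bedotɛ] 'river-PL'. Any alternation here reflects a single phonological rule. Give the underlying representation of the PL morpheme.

The PL morpheme has two allomorphs, [-dɛ] and [-tɛ].
The ERG suffix, which begins with [d], is invariant after every stem; so [d] is not altered by any rule here.
So the underlying form is /-tɛ/, and voiceless stops become voiced after a nasal.

/-tɛ/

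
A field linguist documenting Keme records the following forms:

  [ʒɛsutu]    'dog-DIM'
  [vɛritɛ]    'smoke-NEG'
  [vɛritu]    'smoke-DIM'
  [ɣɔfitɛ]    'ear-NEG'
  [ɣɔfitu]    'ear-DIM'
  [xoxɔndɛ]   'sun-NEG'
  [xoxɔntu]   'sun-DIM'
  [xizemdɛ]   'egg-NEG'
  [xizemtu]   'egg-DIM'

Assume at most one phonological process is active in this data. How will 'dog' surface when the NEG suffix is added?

[ʒɛsutɛ]

The NEG suffix surfaces as [-dɛ] and [-tɛ], depending on the final segment of the stem.
By contrast the DIM suffix keeps its initial [t] throughout — that segment must be underlying.
So the underlying form is /-dɛ/, and voiced stops become voiceless after a vowel.
After 'dog', which ends in a vowel, the suffix surfaces as [-tɛ], giving [ʒɛsutɛ].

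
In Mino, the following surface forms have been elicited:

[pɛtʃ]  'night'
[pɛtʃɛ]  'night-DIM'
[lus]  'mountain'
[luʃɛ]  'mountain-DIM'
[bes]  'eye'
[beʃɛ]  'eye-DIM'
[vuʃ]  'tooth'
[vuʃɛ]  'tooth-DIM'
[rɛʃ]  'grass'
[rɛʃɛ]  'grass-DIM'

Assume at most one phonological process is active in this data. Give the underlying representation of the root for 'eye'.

/bes/

The root 'eye' surfaces as [bes] and [beʃɛ], with a stem-final [s] ~ [ʃ] alternation.
The stem 'tooth' ([vuʃ], [vuʃɛ]) shows [ʃ] unchanged in both environments, so [ʃ] cannot be basic with [s] derived in isolation.
The alternation reflects palatalization before a front vowel: /s/ becomes palato-alveolar [ʃ] before a front vowel. /s/ is underlying.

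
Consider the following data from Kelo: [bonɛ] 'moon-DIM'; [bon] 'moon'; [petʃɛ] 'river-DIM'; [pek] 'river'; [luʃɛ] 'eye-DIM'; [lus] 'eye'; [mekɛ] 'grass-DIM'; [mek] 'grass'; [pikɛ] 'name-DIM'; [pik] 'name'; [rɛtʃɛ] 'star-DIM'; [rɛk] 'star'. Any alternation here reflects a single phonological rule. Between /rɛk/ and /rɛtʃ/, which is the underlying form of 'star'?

In [rɛtʃɛ] and [rɛk] the final segment of 'star' alternates: [tʃ] ~ [k].
But 'name' keeps [k] in both environments ([pikɛ], [pik]), so there is no rule changing /k/ to [tʃ] before the DIM suffix.
The alternation reflects depalatalization: palato-alveolar /tʃ/ and /ʃ/ become [k] and [s] when no front vowel follows. /tʃ/ is underlying.

/rɛtʃ/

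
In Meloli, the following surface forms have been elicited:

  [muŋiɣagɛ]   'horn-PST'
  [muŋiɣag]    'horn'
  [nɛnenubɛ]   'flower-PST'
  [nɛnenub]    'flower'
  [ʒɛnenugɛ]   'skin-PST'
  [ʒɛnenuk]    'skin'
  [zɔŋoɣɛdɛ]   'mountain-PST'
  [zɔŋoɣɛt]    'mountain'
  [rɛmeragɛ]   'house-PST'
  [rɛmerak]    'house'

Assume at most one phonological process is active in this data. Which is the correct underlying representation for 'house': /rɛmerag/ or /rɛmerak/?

'house' shows [g] ~ [k] at the end of the stem ([rɛmeragɛ] vs [rɛmerak]).
If /g/ were underlying and a rule turned it into [k] in isolation, 'horn' would also alternate; but it has [g] in both [muŋiɣagɛ] and [muŋiɣag].
The alternation reflects intervocalic voicing: voiceless stops become voiced between vowels. /k/ is underlying.

/rɛmerak/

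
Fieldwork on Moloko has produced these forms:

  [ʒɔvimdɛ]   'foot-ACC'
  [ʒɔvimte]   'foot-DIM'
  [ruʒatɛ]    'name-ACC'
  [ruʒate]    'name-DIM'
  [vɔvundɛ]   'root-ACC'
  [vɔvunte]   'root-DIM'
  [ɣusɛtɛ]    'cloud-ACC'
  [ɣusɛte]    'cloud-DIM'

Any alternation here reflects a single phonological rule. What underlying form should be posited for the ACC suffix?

The ACC morpheme has two allomorphs, [-dɛ] and [-tɛ].
By contrast the DIM suffix keeps its initial [t] throughout — that segment must be underlying.
So the underlying form is /-dɛ/, and voiced stops become voiceless after a vowel.

/-dɛ/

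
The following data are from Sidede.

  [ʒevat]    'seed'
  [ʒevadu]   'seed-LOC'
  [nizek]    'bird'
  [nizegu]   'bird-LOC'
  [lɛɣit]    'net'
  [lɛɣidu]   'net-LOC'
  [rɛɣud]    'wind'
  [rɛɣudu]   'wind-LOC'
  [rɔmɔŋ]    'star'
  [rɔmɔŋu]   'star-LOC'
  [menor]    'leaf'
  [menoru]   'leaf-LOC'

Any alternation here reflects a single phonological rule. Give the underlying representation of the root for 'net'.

/lɛɣit/

The stem for 'net' ends in [t] in [lɛɣit] but [d] in [lɛɣidu].
Compare 'wind', with invariant [d] in [rɛɣud] and [rɛɣudu]: an analysis with underlying /d/ and a rule producing [t] in isolation would wrongly predict alternation here too.
So /t/ is underlying, and a rule of intervocalic voicing — voiceless stops become voiced between vowels — gives [d].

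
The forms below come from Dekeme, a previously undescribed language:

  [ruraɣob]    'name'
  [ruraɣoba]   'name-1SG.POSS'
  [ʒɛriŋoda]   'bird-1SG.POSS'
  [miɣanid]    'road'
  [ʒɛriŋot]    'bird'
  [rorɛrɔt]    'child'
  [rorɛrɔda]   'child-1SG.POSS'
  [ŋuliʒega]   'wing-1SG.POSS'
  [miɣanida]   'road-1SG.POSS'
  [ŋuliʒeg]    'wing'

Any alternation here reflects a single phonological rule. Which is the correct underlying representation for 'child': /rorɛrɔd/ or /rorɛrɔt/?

In [rorɛrɔda] and [rorɛrɔt] the final segment of 'child' alternates: [d] ~ [t].
If /d/ were underlying and a rule turned it into [t] in isolation, 'road' would also alternate; but it has [d] in both [miɣanida] and [miɣanid].
The underlying segment must be /t/; voiceless stops become voiced between vowels, yielding [d] there.

/rorɛrɔt/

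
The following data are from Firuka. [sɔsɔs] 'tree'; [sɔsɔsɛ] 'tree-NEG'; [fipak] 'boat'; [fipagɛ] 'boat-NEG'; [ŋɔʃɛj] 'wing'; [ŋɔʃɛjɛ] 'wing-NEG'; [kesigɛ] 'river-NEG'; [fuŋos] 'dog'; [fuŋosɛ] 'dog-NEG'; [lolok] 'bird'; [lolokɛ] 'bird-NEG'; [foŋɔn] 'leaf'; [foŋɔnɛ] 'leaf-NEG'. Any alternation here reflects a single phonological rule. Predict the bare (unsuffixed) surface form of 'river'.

The stem for 'boat' ends in [k] in [fipak] but [g] in [fipagɛ].
If /k/ were underlying and a rule turned it into [g] before the NEG suffix, 'bird' would also alternate; but it has [k] in both [lolok] and [lolokɛ].
The alternation reflects word-final obstruent devoicing: voiced obstruents become voiceless word-finally. /g/ is underlying.
From [kesigɛ] the stem 'river' is /kesig/; word-finally this yields [kesik].

[kesik]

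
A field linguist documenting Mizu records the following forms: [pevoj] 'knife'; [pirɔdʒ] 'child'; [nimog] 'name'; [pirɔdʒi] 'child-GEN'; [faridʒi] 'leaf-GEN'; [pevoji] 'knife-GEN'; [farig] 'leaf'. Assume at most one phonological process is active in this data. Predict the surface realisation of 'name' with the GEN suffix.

In [farig] and [faridʒi] the final segment of 'leaf' alternates: [g] ~ [dʒ].
Compare 'child', with invariant [dʒ] in [pirɔdʒ] and [pirɔdʒi]: an analysis with underlying /dʒ/ and a rule producing [g] in isolation would wrongly predict alternation here too.
The alternation reflects palatalization before a front vowel: /g/ becomes palato-alveolar [dʒ] before a front vowel. /g/ is underlying.
The one attested form of 'name', [nimog], shows underlying /nimog/. Applying the same rule before a front vowel gives [nimodʒi].

[nimodʒi]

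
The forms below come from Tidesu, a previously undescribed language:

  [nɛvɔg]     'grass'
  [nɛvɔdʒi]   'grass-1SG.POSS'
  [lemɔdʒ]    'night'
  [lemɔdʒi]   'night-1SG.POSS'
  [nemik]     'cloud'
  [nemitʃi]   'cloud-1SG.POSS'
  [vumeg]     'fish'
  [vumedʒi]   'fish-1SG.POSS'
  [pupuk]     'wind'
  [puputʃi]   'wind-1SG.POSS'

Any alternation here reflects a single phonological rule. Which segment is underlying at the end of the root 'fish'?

The stem for 'fish' ends in [g] in [vumeg] but [dʒ] in [vumedʒi].
The stem 'night' ([lemɔdʒ], [lemɔdʒi]) shows [dʒ] unchanged in both environments, so [dʒ] cannot be basic with [g] derived in isolation.
The alternation reflects palatalization before a front vowel: /k/ and /g/ become palato-alveolar [tʃ] and [dʒ] before a front vowel. /g/ is underlying.

/g/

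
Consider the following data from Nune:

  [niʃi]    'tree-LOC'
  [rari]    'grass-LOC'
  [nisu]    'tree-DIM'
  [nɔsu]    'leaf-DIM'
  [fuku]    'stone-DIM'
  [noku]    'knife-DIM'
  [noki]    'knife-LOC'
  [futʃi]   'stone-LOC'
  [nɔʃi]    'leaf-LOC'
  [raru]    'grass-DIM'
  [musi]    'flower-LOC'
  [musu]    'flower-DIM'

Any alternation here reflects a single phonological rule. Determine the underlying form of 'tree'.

/niʃ/

In [niʃi] and [nisu] the final segment of 'tree' alternates: [ʃ] ~ [s].
If /s/ were underlying and a rule turned it into [ʃ] before the LOC suffix, 'flower' would also alternate; but it has [s] in both [musi] and [musu].
The underlying segment must be /ʃ/; palato-alveolar /tʃ/ and /ʃ/ become [k] and [s] when no front vowel follows, yielding [s] there.
The underlying form of 'tree' is therefore /niʃ/.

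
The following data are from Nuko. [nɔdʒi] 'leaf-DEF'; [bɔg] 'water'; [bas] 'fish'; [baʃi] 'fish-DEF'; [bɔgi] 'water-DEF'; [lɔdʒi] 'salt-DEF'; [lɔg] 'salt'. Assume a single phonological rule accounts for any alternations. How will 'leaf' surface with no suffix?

[nɔg]

The stem for 'salt' ends in [dʒ] in [lɔdʒi] but [g] in [lɔg].
If /g/ were underlying and a rule turned it into [dʒ] before the DEF suffix, 'water' would also alternate; but it has [g] in both [bɔgi] and [bɔg].
So /dʒ/ is underlying, and a rule of depalatalization — palato-alveolar /dʒ/ and /ʃ/ become [g] and [s] when no front vowel follows — gives [g].
From [nɔdʒi] the stem 'leaf' is /nɔdʒ/; when no front vowel follows this yields [nɔg].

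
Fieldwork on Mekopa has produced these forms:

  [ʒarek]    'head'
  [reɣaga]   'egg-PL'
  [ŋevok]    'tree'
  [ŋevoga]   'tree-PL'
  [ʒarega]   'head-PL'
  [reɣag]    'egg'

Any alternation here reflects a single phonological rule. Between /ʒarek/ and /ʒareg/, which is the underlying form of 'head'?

'head' shows [g] ~ [k] at the end of the stem ([ʒarega] vs [ʒarek]).
But 'egg' keeps [g] in both environments ([reɣaga], [reɣag]), so there is no rule changing /g/ to [k] in isolation.
Therefore /k/ is basic and [g] is derived by intervocalic voicing (voiceless stops become voiced between vowels).

/ʒarek/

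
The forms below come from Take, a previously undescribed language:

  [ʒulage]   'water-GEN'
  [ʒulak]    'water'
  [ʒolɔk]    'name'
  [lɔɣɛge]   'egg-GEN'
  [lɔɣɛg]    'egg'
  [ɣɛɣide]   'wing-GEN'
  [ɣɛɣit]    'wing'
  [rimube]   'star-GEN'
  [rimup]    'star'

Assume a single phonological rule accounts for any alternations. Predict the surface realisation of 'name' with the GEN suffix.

The stem for 'water' ends in [g] in [ʒulage] but [k] in [ʒulak].
But 'egg' keeps [g] in both environments ([lɔɣɛge], [lɔɣɛg]), so there is no rule changing /g/ to [k] in isolation.
The alternation reflects intervocalic voicing: voiceless stops become voiced between vowels. /k/ is underlying.
From [ʒolɔk] the stem 'name' is /ʒolɔk/; between vowels this yields [ʒolɔge].

[ʒolɔge]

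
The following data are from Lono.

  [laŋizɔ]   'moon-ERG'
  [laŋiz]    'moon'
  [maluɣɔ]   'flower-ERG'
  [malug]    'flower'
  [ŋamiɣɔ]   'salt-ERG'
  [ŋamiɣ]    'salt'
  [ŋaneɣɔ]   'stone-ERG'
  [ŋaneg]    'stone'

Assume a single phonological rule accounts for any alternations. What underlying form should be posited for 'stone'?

The stem for 'stone' ends in [ɣ] in [ŋaneɣɔ] but [g] in [ŋaneg].
If /ɣ/ were underlying and a rule turned it into [g] in isolation, 'salt' would also alternate; but it has [ɣ] in both [ŋamiɣɔ] and [ŋamiɣ].
So /g/ is underlying, and a rule of intervocalic spirantization — voiced stops become fricatives between vowels — gives [ɣ].
So 'stone' = /ŋaneg/.

/ŋaneg/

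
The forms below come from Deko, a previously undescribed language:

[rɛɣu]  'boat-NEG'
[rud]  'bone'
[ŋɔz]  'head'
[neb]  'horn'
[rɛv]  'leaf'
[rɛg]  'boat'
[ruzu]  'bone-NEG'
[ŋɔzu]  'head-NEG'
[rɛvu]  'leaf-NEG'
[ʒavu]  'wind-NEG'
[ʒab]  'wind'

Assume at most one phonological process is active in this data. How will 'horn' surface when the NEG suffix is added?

[nevu]

The stem for 'wind' ends in [v] in [ʒavu] but [b] in [ʒab].
Compare 'leaf', with invariant [v] in [rɛvu] and [rɛv]: an analysis with underlying /v/ and a rule producing [b] in isolation would wrongly predict alternation here too.
The underlying segment must be /b/; voiced stops become fricatives between vowels, yielding [v] there.
From [neb] the stem 'horn' is /neb/; between vowels this yields [nevu].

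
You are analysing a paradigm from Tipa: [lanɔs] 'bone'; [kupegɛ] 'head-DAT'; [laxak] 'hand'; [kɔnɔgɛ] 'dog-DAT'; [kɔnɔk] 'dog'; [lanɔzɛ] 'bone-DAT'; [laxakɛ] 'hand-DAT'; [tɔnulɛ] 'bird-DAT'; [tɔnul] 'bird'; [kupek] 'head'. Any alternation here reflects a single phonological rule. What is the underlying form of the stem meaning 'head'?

/kupeg/

In [kupegɛ] and [kupek] the final segment of 'head' alternates: [g] ~ [k].
The stem 'hand' ([laxakɛ], [laxak]) shows [k] unchanged in both environments, so [k] cannot be basic with [g] derived before the DAT suffix.
So /g/ is underlying, and a rule of word-final obstruent devoicing — voiced obstruents become voiceless word-finally — gives [k].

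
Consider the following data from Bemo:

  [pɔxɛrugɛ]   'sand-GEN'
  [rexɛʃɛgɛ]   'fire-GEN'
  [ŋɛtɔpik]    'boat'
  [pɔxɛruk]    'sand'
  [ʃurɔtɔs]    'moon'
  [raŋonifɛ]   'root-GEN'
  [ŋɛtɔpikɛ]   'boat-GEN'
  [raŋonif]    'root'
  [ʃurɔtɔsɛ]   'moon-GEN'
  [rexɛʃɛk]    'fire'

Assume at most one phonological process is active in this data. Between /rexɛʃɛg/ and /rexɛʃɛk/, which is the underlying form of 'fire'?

In [rexɛʃɛk] and [rexɛʃɛgɛ] the final segment of 'fire' alternates: [k] ~ [g].
If /k/ were underlying and a rule turned it into [g] before the GEN suffix, 'boat' would also alternate; but it has [k] in both [ŋɛtɔpik] and [ŋɛtɔpikɛ].
The alternation reflects word-final obstruent devoicing: voiced obstruents become voiceless word-finally. /g/ is underlying.

/rexɛʃɛg/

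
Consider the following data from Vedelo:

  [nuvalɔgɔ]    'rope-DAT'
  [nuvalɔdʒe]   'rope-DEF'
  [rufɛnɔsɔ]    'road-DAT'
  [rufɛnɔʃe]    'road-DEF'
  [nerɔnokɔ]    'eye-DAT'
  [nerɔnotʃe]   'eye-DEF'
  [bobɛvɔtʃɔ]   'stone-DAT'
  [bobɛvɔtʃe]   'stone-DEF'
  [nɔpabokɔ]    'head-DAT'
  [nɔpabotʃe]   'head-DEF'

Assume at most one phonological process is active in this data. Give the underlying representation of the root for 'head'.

In [nɔpabokɔ] and [nɔpabotʃe] the final segment of 'head' alternates: [k] ~ [tʃ].
The stem 'stone' ([bobɛvɔtʃɔ], [bobɛvɔtʃe]) shows [tʃ] unchanged in both environments, so [tʃ] cannot be basic with [k] derived before the DAT suffix.
So /k/ is underlying, and a rule of palatalization before a front vowel — /k/, /g/ and /s/ become palato-alveolar [tʃ], [dʒ] and [ʃ] before a front vowel — gives [tʃ].

/nɔpabok/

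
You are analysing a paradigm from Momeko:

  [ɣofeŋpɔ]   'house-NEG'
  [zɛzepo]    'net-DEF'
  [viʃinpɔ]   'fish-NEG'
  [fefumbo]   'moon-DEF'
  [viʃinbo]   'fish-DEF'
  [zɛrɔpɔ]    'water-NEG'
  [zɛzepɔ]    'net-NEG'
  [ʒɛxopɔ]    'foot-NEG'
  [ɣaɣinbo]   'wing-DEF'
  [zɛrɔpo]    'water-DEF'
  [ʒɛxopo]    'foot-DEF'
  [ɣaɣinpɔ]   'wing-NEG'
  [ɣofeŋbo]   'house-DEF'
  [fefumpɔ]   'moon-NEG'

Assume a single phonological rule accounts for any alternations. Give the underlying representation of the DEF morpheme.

The DEF morpheme has two allomorphs, [-bo] and [-po].
By contrast the NEG suffix keeps its initial [p] throughout — that segment must be underlying.
The DEF suffix is therefore /-bo/ underlyingly, with post-vocalic devoicing: voiced stops become voiceless after a vowel.

/-bo/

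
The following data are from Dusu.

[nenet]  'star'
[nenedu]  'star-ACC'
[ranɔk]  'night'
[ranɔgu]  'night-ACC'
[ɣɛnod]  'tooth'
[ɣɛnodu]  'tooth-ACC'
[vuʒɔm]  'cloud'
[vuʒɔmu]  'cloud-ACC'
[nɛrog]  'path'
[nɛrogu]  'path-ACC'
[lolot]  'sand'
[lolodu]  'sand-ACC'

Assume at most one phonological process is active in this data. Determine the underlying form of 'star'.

The root 'star' surfaces as [nenet] and [nenedu], with a stem-final [t] ~ [d] alternation.
Compare 'tooth', with invariant [d] in [ɣɛnod] and [ɣɛnodu]: an analysis with underlying /d/ and a rule producing [t] in isolation would wrongly predict alternation here too.
The alternation reflects intervocalic voicing: voiceless stops become voiced between vowels. /t/ is underlying.

/nenet/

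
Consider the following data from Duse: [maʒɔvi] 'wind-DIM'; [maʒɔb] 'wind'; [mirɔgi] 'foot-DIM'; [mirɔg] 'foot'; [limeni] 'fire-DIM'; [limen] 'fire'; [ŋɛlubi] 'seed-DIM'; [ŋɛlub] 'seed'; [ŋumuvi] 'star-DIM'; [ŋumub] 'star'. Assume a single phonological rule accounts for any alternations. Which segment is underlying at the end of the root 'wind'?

/v/

The root 'wind' surfaces as [maʒɔvi] and [maʒɔb], with a stem-final [v] ~ [b] alternation.
But 'seed' keeps [b] in both environments ([ŋɛlubi], [ŋɛlub]), so there is no rule changing /b/ to [v] before the DIM suffix.
Therefore /v/ is basic and [b] is derived by word-final hardening (voiced fricatives become stops word-finally).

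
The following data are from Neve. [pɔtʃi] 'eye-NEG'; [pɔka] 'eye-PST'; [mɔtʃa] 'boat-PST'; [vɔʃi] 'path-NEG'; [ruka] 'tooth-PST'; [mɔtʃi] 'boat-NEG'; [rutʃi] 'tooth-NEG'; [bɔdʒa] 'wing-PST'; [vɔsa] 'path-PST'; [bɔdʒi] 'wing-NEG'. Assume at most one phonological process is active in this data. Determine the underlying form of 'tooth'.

The root 'tooth' surfaces as [rutʃi] and [ruka], with a stem-final [tʃ] ~ [k] alternation.
But 'boat' keeps [tʃ] in both environments ([mɔtʃi], [mɔtʃa]), so there is no rule changing /tʃ/ to [k] before the PST suffix.
The underlying segment must be /k/; /k/ and /s/ become palato-alveolar [tʃ] and [ʃ] before a front vowel, yielding [tʃ] there.

/ruk/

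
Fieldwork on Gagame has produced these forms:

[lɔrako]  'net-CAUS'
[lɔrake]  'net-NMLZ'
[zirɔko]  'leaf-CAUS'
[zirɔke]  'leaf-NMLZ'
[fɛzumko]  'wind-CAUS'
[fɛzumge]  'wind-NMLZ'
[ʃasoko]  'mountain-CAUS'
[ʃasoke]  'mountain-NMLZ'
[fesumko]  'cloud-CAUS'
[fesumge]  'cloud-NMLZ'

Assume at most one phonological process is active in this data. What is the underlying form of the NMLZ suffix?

The NMLZ suffix surfaces as [-ge] and [-ke], depending on the final segment of the stem.
By contrast the CAUS suffix keeps its initial [k] throughout — that segment must be underlying.
So the underlying form is /-ge/, and voiced stops become voiceless after a vowel.

/-ge/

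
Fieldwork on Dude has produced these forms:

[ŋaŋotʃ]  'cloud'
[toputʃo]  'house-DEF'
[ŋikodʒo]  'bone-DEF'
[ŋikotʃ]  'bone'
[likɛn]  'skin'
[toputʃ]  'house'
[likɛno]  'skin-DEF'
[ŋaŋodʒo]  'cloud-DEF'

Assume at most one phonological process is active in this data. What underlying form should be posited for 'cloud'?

/ŋaŋodʒ/

The root 'cloud' surfaces as [ŋaŋotʃ] and [ŋaŋodʒo], with a stem-final [tʃ] ~ [dʒ] alternation.
But 'house' keeps [tʃ] in both environments ([toputʃ], [toputʃo]), so there is no rule changing /tʃ/ to [dʒ] before the DEF suffix.
The alternation reflects word-final obstruent devoicing: voiced obstruents become voiceless word-finally. /dʒ/ is underlying.
Hence 'cloud' is /ŋaŋodʒ/ underlyingly.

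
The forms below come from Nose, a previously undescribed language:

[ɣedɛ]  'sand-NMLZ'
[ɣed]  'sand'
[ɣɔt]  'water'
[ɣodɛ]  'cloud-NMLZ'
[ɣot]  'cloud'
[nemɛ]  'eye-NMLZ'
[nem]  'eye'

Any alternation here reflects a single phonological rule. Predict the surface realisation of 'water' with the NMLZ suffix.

'cloud' shows [d] ~ [t] at the end of the stem ([ɣodɛ] vs [ɣot]).
Compare 'sand', with invariant [d] in [ɣedɛ] and [ɣed]: an analysis with underlying /d/ and a rule producing [t] in isolation would wrongly predict alternation here too.
The alternation reflects intervocalic voicing: voiceless stops become voiced between vowels. /t/ is underlying.
The one attested form of 'water', [ɣɔt], shows underlying /ɣɔt/. Applying the same rule between vowels gives [ɣɔdɛ].

[ɣɔdɛ]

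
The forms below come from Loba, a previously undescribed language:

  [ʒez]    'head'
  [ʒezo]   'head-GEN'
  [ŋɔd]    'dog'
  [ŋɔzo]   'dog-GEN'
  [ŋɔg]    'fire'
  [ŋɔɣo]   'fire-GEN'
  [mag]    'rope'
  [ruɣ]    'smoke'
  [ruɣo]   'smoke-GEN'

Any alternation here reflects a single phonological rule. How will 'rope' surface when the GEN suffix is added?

[maɣo]

The stem for 'fire' ends in [g] in [ŋɔg] but [ɣ] in [ŋɔɣo].
Compare 'smoke', with invariant [ɣ] in [ruɣ] and [ruɣo]: an analysis with underlying /ɣ/ and a rule producing [g] in isolation would wrongly predict alternation here too.
The underlying segment must be /g/; voiced stops become fricatives between vowels, yielding [ɣ] there.
The one attested form of 'rope', [mag], shows underlying /mag/. Applying the same rule between vowels gives [maɣo].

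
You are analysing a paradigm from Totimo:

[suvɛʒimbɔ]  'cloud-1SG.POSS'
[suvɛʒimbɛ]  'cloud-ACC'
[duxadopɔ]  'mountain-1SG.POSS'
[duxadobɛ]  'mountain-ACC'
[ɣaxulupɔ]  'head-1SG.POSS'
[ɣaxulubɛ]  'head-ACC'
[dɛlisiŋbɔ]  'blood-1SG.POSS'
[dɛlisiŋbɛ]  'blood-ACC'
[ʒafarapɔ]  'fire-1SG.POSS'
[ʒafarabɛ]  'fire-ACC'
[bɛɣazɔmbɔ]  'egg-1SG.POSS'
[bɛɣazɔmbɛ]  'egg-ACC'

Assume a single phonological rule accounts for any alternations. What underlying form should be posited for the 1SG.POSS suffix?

The 1SG.POSS morpheme has two allomorphs, [-bɔ] and [-pɔ].
By contrast the ACC suffix keeps its initial [b] throughout — that segment must be underlying.
So the underlying form is /-pɔ/, and voiceless stops become voiced after a nasal.

/-pɔ/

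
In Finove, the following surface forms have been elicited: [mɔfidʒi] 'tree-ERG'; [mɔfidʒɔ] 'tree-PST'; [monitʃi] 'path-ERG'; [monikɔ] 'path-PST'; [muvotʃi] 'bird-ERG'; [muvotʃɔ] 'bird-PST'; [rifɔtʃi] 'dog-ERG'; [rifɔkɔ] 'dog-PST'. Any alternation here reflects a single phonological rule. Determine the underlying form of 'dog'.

/rifɔk/

The stem for 'dog' ends in [tʃ] in [rifɔtʃi] but [k] in [rifɔkɔ].
But 'bird' keeps [tʃ] in both environments ([muvotʃi], [muvotʃɔ]), so there is no rule changing /tʃ/ to [k] before the PST suffix.
Therefore /k/ is basic and [tʃ] is derived by palatalization before a front vowel (/k/ becomes palato-alveolar [tʃ] before a front vowel).
So 'dog' = /rifɔk/.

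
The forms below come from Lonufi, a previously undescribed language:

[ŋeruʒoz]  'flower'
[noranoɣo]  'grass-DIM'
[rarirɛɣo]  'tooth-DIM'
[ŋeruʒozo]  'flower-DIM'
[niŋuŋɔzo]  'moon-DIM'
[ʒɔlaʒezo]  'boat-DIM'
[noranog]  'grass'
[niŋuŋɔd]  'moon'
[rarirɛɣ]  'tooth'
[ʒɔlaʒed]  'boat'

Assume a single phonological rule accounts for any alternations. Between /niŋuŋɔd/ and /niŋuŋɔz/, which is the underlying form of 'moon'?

In [niŋuŋɔd] and [niŋuŋɔzo] the final segment of 'moon' alternates: [d] ~ [z].
Compare 'flower', with invariant [z] in [ŋeruʒoz] and [ŋeruʒozo]: an analysis with underlying /z/ and a rule producing [d] in isolation would wrongly predict alternation here too.
So /d/ is underlying, and a rule of intervocalic spirantization — voiced stops become fricatives between vowels — gives [z].

/niŋuŋɔd/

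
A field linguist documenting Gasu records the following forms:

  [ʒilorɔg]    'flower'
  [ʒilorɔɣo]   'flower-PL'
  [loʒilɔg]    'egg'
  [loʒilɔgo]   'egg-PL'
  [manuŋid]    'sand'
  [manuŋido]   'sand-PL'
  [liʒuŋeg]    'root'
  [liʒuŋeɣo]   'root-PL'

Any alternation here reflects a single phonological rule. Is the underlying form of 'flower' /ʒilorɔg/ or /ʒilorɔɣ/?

The stem for 'flower' ends in [g] in [ʒilorɔg] but [ɣ] in [ʒilorɔɣo].
But 'egg' keeps [g] in both environments ([loʒilɔg], [loʒilɔgo]), so there is no rule changing /g/ to [ɣ] before the PL suffix.
So /ɣ/ is underlying, and a rule of word-final hardening — voiced fricatives become stops word-finally — gives [g].

/ʒilorɔɣ/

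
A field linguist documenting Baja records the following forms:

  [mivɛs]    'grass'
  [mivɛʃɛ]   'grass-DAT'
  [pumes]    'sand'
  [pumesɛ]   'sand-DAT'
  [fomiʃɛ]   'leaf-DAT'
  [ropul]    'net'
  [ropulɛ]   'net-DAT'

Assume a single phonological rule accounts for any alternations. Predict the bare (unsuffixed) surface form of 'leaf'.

'grass' shows [s] ~ [ʃ] at the end of the stem ([mivɛs] vs [mivɛʃɛ]).
If /s/ were underlying and a rule turned it into [ʃ] before the DAT suffix, 'sand' would also alternate; but it has [s] in both [pumes] and [pumesɛ].
So /ʃ/ is underlying, and a rule of depalatalization — palato-alveolar /ʃ/ becomes [s] when no front vowel follows — gives [s].
From [fomiʃɛ] the stem 'leaf' is /fomiʃ/; when no front vowel follows this yields [fomis].

[fomis]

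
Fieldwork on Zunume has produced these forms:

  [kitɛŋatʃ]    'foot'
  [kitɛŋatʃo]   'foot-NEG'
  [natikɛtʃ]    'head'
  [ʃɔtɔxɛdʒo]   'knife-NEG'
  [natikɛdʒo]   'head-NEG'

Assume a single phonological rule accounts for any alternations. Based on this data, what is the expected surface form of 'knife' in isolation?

[ʃɔtɔxɛtʃ]

In [natikɛdʒo] and [natikɛtʃ] the final segment of 'head' alternates: [dʒ] ~ [tʃ].
Compare 'foot', with invariant [tʃ] in [kitɛŋatʃo] and [kitɛŋatʃ]: an analysis with underlying /tʃ/ and a rule producing [dʒ] before the NEG suffix would wrongly predict alternation here too.
So /dʒ/ is underlying, and a rule of word-final obstruent devoicing — voiced obstruents become voiceless word-finally — gives [tʃ].
From [ʃɔtɔxɛdʒo] the stem 'knife' is /ʃɔtɔxɛdʒ/; word-finally this yields [ʃɔtɔxɛtʃ].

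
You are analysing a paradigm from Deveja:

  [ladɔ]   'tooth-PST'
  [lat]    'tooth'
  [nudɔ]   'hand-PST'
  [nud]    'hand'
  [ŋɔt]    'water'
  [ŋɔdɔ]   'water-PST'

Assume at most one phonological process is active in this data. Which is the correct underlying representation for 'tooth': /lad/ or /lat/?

The root 'tooth' surfaces as [ladɔ] and [lat], with a stem-final [d] ~ [t] alternation.
But 'hand' keeps [d] in both environments ([nudɔ], [nud]), so there is no rule changing /d/ to [t] in isolation.
The alternation reflects intervocalic voicing: voiceless stops become voiced between vowels. /t/ is underlying.

/lat/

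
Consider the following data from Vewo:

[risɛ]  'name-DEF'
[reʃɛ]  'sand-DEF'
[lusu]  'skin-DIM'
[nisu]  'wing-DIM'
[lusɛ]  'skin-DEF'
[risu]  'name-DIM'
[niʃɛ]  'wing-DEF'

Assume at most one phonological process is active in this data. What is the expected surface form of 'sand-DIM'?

[resu]

In [niʃɛ] and [nisu] the final segment of 'wing' alternates: [ʃ] ~ [s].
But 'name' keeps [s] in both environments ([risɛ], [risu]), so there is no rule changing /s/ to [ʃ] before the DEF suffix.
The alternation reflects depalatalization: palato-alveolar /ʃ/ becomes [s] when no front vowel follows. /ʃ/ is underlying.
From [reʃɛ] the stem 'sand' is /reʃ/; when no front vowel follows this yields [resu].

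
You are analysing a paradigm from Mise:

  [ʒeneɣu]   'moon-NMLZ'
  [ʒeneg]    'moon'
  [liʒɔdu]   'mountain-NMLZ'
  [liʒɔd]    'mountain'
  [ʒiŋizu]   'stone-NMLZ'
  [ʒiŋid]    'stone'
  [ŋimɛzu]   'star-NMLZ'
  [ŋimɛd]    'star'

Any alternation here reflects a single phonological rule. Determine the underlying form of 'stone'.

The stem for 'stone' ends in [z] in [ʒiŋizu] but [d] in [ʒiŋid].
If /d/ were underlying and a rule turned it into [z] before the NMLZ suffix, 'mountain' would also alternate; but it has [d] in both [liʒɔdu] and [liʒɔd].
The underlying segment must be /z/; voiced fricatives become stops word-finally, yielding [d] there.

/ʒiŋiz/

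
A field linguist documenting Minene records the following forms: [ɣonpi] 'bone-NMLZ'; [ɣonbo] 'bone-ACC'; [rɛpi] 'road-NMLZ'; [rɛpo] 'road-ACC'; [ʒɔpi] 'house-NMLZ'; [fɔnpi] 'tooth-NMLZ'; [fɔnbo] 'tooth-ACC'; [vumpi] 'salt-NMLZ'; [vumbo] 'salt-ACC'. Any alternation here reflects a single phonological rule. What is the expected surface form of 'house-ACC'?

[ʒɔpo]

The ACC morpheme has two allomorphs, [-bo] and [-po].
By contrast the NMLZ suffix keeps its initial [p] throughout — that segment must be underlying.
So the underlying form is /-bo/, and voiced stops become voiceless after a vowel.
After 'house', which ends in a vowel, the suffix surfaces as [-po], giving [ʒɔpo].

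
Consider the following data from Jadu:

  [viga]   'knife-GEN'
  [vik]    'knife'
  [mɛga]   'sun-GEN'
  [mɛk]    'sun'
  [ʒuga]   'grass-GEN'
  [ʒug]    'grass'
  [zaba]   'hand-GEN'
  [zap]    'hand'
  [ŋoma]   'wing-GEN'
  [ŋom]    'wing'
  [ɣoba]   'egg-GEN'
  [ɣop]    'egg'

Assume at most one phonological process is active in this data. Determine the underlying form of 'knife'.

In [viga] and [vik] the final segment of 'knife' alternates: [g] ~ [k].
Compare 'grass', with invariant [g] in [ʒuga] and [ʒug]: an analysis with underlying /g/ and a rule producing [k] in isolation would wrongly predict alternation here too.
The underlying segment must be /k/; voiceless stops become voiced between vowels, yielding [g] there.

/vik/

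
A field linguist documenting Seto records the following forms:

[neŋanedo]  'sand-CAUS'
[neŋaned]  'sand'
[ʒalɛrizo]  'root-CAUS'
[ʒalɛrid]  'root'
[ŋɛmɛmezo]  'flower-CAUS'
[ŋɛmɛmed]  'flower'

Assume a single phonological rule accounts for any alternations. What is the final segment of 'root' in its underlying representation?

/z/

In [ʒalɛrizo] and [ʒalɛrid] the final segment of 'root' alternates: [z] ~ [d].
The stem 'sand' ([neŋanedo], [neŋaned]) shows [d] unchanged in both environments, so [d] cannot be basic with [z] derived before the CAUS suffix.
So /z/ is underlying, and a rule of word-final hardening — voiced fricatives become stops word-finally — gives [d].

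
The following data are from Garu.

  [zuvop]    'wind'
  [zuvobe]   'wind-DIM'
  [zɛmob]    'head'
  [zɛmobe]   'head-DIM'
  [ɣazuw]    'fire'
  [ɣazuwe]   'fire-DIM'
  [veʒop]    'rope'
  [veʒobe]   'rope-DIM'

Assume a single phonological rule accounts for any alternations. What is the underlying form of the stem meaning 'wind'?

/zuvop/

'wind' shows [p] ~ [b] at the end of the stem ([zuvop] vs [zuvobe]).
If /b/ were underlying and a rule turned it into [p] in isolation, 'head' would also alternate; but it has [b] in both [zɛmob] and [zɛmobe].
Therefore /p/ is basic and [b] is derived by intervocalic voicing (voiceless stops become voiced between vowels).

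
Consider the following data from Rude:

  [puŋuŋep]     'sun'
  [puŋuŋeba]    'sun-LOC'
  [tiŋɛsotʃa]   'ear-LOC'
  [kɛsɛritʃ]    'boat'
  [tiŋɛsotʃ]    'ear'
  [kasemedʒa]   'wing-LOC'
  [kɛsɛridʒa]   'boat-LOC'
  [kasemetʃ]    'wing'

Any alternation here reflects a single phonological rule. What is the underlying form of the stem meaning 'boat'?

The stem for 'boat' ends in [dʒ] in [kɛsɛridʒa] but [tʃ] in [kɛsɛritʃ].
The stem 'ear' ([tiŋɛsotʃa], [tiŋɛsotʃ]) shows [tʃ] unchanged in both environments, so [tʃ] cannot be basic with [dʒ] derived before the LOC suffix.
The alternation reflects word-final obstruent devoicing: voiced obstruents become voiceless word-finally. /dʒ/ is underlying.

/kɛsɛridʒ/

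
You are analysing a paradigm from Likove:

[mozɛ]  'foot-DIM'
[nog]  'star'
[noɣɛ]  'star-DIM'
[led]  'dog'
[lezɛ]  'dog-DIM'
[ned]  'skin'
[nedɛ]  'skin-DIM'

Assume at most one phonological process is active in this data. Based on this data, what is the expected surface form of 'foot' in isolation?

The root 'dog' surfaces as [led] and [lezɛ], with a stem-final [d] ~ [z] alternation.
But 'skin' keeps [d] in both environments ([ned], [nedɛ]), so there is no rule changing /d/ to [z] before the DIM suffix.
The alternation reflects word-final hardening: voiced fricatives become stops word-finally. /z/ is underlying.
From [mozɛ] the stem 'foot' is /moz/; word-finally this yields [mod].

[mod]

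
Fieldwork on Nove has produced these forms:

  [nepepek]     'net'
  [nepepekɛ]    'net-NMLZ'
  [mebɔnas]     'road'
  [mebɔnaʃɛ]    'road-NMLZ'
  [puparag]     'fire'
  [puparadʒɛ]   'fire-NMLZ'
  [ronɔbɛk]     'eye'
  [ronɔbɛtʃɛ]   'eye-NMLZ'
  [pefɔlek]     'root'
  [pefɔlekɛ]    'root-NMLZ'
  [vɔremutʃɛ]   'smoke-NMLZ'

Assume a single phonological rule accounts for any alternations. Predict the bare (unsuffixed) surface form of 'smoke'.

'eye' shows [k] ~ [tʃ] at the end of the stem ([ronɔbɛk] vs [ronɔbɛtʃɛ]).
If /k/ were underlying and a rule turned it into [tʃ] before the NMLZ suffix, 'net' would also alternate; but it has [k] in both [nepepek] and [nepepekɛ].
The underlying segment must be /tʃ/; palato-alveolar /tʃ/, /dʒ/ and /ʃ/ become [k], [g] and [s] when no front vowel follows, yielding [k] there.
The one attested form of 'smoke', [vɔremutʃɛ], shows underlying /vɔremutʃ/. Applying the same rule when no front vowel follows gives [vɔremuk].

[vɔremuk]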